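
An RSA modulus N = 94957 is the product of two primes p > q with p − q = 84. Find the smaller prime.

Since p = q + 84, we have 94957 = q(q + 84), so q² + 84q − 94957 = 0.
Discriminant: 84² + 4·94957 = 7056 + 379828 = 386884; √386884 = 622.
q = (−84 + 622)/2 = 269, and p = q + 84 = 353.
Check: 269 · 353 = 94957.

269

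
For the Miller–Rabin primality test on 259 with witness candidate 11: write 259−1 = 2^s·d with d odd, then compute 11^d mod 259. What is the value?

259 − 1 = 258 = 2^1 · 129, so d = 129.
11^1 ≡ 11 (mod 259)
11^2 ≡ 11^2 = 121 ≡ 121 (mod 259)
11^4 ≡ 121^2 = 14641 ≡ 137 (mod 259)
11^8 ≡ 137^2 = 18769 ≡ 121 (mod 259)
11^16 ≡ 121^2 = 14641 ≡ 137 (mod 259)
11^32 ≡ 137^2 = 18769 ≡ 121 (mod 259)
11^64 ≡ 121^2 = 14641 ≡ 137 (mod 259)
11^128 ≡ 137^2 = 18769 ≡ 121 (mod 259)
129 = 128 + 1 in binary powers of 2.
So 11^129 ≡ 121 · 11 ≡ 36 (mod 259).
Squaring chain: 36; never reaches −1, so base 11 is a Miller–Rabin witness that 259 is composite.

36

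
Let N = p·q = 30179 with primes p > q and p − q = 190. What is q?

Since p = q + 190, we have 30179 = q(q + 190), so q² + 190q − 30179 = 0.
Discriminant: 190² + 4·30179 = 36100 + 120716 = 156816; √156816 = 396.
q = (−190 + 396)/2 = 103, and p = q + 190 = 293.
Check: 103 · 293 = 30179.

103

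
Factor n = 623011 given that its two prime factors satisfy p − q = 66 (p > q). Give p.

823

Since p = q + 66, we have 623011 = q(q + 66), so q² + 66q − 623011 = 0.
Discriminant: 66² + 4·623011 = 4356 + 2492044 = 2496400; √2496400 = 1580.
q = (−66 + 1580)/2 = 757, and p = q + 66 = 823.
Check: 757 · 823 = 623011.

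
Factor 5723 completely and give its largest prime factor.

97

5723 = 59 · 97
97 is prime.
So 5723 = 59 · 97; the largest prime factor is 97.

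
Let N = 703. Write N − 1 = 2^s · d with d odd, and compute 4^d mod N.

628

703 − 1 = 702 = 2^1 · 351, so d = 351.
4^1 ≡ 4 (mod 703)
4^2 ≡ 4^2 = 16 ≡ 16 (mod 703)
4^4 ≡ 16^2 = 256 ≡ 256 (mod 703)
4^8 ≡ 256^2 = 65536 ≡ 157 (mod 703)
4^16 ≡ 157^2 = 24649 ≡ 44 (mod 703)
4^32 ≡ 44^2 = 1936 ≡ 530 (mod 703)
4^64 ≡ 530^2 = 280900 ≡ 403 (mod 703)
4^128 ≡ 403^2 = 162409 ≡ 16 (mod 703)
4^256 ≡ 16^2 = 256 ≡ 256 (mod 703)
351 = 256 + 64 + 16 + 8 + 4 + 2 + 1 in binary powers of 2.
So 4^351 ≡ 256 · 403 · 44 · 157 · 256 · 16 · 4 ≡ 628 (mod 703).
Squaring chain: 628; never reaches −1, so base 4 is a Miller–Rabin witness that 703 is composite.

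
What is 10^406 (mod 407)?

10^1 ≡ 10 (mod 407)
10^2 ≡ 10^2 = 100 ≡ 100 (mod 407)
10^4 ≡ 100^2 = 10000 ≡ 232 (mod 407)
10^8 ≡ 232^2 = 53824 ≡ 100 (mod 407)
10^16 ≡ 100^2 = 10000 ≡ 232 (mod 407)
10^32 ≡ 232^2 = 53824 ≡ 100 (mod 407)
10^64 ≡ 100^2 = 10000 ≡ 232 (mod 407)
10^128 ≡ 232^2 = 53824 ≡ 100 (mod 407)
10^256 ≡ 100^2 = 10000 ≡ 232 (mod 407)
406 = 256 + 128 + 16 + 4 + 2 in binary powers of 2.
So 10^406 ≡ 232 · 100 · 232 · 232 · 100 ≡ 232 (mod 407).
Since 232 ≠ 1, base 10 is a Fermat witness: 407 is composite.

232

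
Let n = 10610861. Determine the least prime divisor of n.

10610861 is odd.
Digit sum 23, not divisible by 3.
Ends in 1: not divisible by 5.
7: 10610861 = 7·1515837 + 2
11: 10610861 = 11·964623 + 8
13: 10610861 = 13·816220 + 1
17: 10610861 = 17·624168 + 5
19: 10610861 = 19·558466 + 7
23: 10610861 = 23·461341 + 18
29: 10610861 = 29·365891 + 22
31: 10610861 = 31·342285 + 26
37: 10610861 = 37·286780 + 1
41: 10610861 = 41·258801 + 20
43: 10610861 = 43·246764 + 9
47: 10610861 = 47·225763

47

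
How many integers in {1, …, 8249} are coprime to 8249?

8064

Factor: 8249 = 73 · 113.
φ(8249) = (73−1) · (113−1) = 72 · 112 = 8064.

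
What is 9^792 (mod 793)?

508

9^1 ≡ 9 (mod 793)
9^2 ≡ 9^2 = 81 ≡ 81 (mod 793)
9^4 ≡ 81^2 = 6561 ≡ 217 (mod 793)
9^8 ≡ 217^2 = 47089 ≡ 302 (mod 793)
9^16 ≡ 302^2 = 91204 ≡ 9 (mod 793)
9^32 ≡ 9^2 = 81 ≡ 81 (mod 793)
9^64 ≡ 81^2 = 6561 ≡ 217 (mod 793)
9^128 ≡ 217^2 = 47089 ≡ 302 (mod 793)
9^256 ≡ 302^2 = 91204 ≡ 9 (mod 793)
9^512 ≡ 9^2 = 81 ≡ 81 (mod 793)
792 = 512 + 256 + 16 + 8 in binary powers of 2.
So 9^792 ≡ 81 · 9 · 9 · 302 ≡ 508 (mod 793).
Since 508 ≠ 1, base 9 is a Fermat witness: 793 is composite.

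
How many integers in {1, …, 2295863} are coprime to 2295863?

Factor: 2295863 = 83 · 139 · 199.
φ(2295863) = (83−1) · (139−1) · (199−1) = 82 · 138 · 198 = 2240568.

2240568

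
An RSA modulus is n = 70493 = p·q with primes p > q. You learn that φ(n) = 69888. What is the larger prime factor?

φ(n) = (p−1)(q−1) = n − (p+q) + 1, so p + q = 70493 − 69888 + 1 = 606.
p and q are the roots of t² − 606t + 70493 = 0.
Discriminant: 606² − 4·70493 = 367236 − 281972 = 85264; √85264 = 292.
q = (606 − 292)/2 = 157, p = (606 + 292)/2 = 449.
Check: 157 · 449 = 70493.

449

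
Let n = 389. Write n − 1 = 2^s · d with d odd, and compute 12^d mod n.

115

389 − 1 = 388 = 2^2 · 97, so d = 97.
12^1 ≡ 12 (mod 389)
12^2 ≡ 12^2 = 144 ≡ 144 (mod 389)
12^4 ≡ 144^2 = 20736 ≡ 119 (mod 389)
12^8 ≡ 119^2 = 14161 ≡ 157 (mod 389)
12^16 ≡ 157^2 = 24649 ≡ 142 (mod 389)
12^32 ≡ 142^2 = 20164 ≡ 325 (mod 389)
12^64 ≡ 325^2 = 105625 ≡ 206 (mod 389)
97 = 64 + 32 + 1 in binary powers of 2.
So 12^97 ≡ 206 · 325 · 12 ≡ 115 (mod 389).
Squaring chain: 115 → 388; reaches −1, so base 12 does not prove 389 composite.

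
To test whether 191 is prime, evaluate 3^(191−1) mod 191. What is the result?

1

3^1 ≡ 3 (mod 191)
3^2 ≡ 3^2 = 9 ≡ 9 (mod 191)
3^4 ≡ 9^2 = 81 ≡ 81 (mod 191)
3^8 ≡ 81^2 = 6561 ≡ 67 (mod 191)
3^16 ≡ 67^2 = 4489 ≡ 96 (mod 191)
3^32 ≡ 96^2 = 9216 ≡ 48 (mod 191)
3^64 ≡ 48^2 = 2304 ≡ 12 (mod 191)
3^128 ≡ 12^2 = 144 ≡ 144 (mod 191)
190 = 128 + 32 + 16 + 8 + 4 + 2 in binary powers of 2.
So 3^190 ≡ 144 · 48 · 96 · 67 · 81 · 9 ≡ 1 (mod 191).
Since the result is 1, base 3 gives no evidence that 191 is composite.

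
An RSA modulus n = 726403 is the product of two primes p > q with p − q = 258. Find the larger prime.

Since p = q + 258, we have 726403 = q(q + 258), so q² + 258q − 726403 = 0.
Discriminant: 258² + 4·726403 = 66564 + 2905612 = 2972176; √2972176 = 1724.
q = (−258 + 1724)/2 = 733, and p = q + 258 = 991.
Check: 733 · 991 = 726403.

991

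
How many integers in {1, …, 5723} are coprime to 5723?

Factor: 5723 = 59 · 97.
φ(5723) = (59−1) · (97−1) = 58 · 96 = 5568.

5568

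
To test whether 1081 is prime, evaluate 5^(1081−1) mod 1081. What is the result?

5^1 ≡ 5 (mod 1081)
5^2 ≡ 5^2 = 25 ≡ 25 (mod 1081)
5^4 ≡ 25^2 = 625 ≡ 625 (mod 1081)
5^8 ≡ 625^2 = 390625 ≡ 384 (mod 1081)
5^16 ≡ 384^2 = 147456 ≡ 440 (mod 1081)
5^32 ≡ 440^2 = 193600 ≡ 101 (mod 1081)
5^64 ≡ 101^2 = 10201 ≡ 472 (mod 1081)
5^128 ≡ 472^2 = 222784 ≡ 98 (mod 1081)
5^256 ≡ 98^2 = 9604 ≡ 956 (mod 1081)
5^512 ≡ 956^2 = 913936 ≡ 491 (mod 1081)
5^1024 ≡ 491^2 = 241081 ≡ 18 (mod 1081)
1080 = 1024 + 32 + 16 + 8 in binary powers of 2.
So 5^1080 ≡ 18 · 101 · 440 · 384 ≡ 968 (mod 1081).
Since 968 ≠ 1, base 5 is a Fermat witness: 1081 is composite.

968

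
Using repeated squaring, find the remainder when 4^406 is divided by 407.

4^1 ≡ 4 (mod 407)
4^2 ≡ 4^2 = 16 ≡ 16 (mod 407)
4^4 ≡ 16^2 = 256 ≡ 256 (mod 407)
4^8 ≡ 256^2 = 65536 ≡ 9 (mod 407)
4^16 ≡ 9^2 = 81 ≡ 81 (mod 407)
4^32 ≡ 81^2 = 6561 ≡ 49 (mod 407)
4^64 ≡ 49^2 = 2401 ≡ 366 (mod 407)
4^128 ≡ 366^2 = 133956 ≡ 53 (mod 407)
4^256 ≡ 53^2 = 2809 ≡ 367 (mod 407)
406 = 256 + 128 + 16 + 4 + 2 in binary powers of 2.
So 4^406 ≡ 367 · 53 · 81 · 256 · 16 ≡ 70 (mod 407).
Since 70 ≠ 1, base 4 is a Fermat witness: 407 is composite.

70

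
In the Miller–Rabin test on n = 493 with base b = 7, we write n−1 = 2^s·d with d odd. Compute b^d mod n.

371

493 − 1 = 492 = 2^2 · 123, so d = 123.
7^1 ≡ 7 (mod 493)
7^2 ≡ 7^2 = 49 ≡ 49 (mod 493)
7^4 ≡ 49^2 = 2401 ≡ 429 (mod 493)
7^8 ≡ 429^2 = 184041 ≡ 152 (mod 493)
7^16 ≡ 152^2 = 23104 ≡ 426 (mod 493)
7^32 ≡ 426^2 = 181476 ≡ 52 (mod 493)
7^64 ≡ 52^2 = 2704 ≡ 239 (mod 493)
123 = 64 + 32 + 16 + 8 + 2 + 1 in binary powers of 2.
So 7^123 ≡ 239 · 52 · 426 · 152 · 49 · 7 ≡ 371 (mod 493).
Squaring chain: 371 → 94; never reaches −1, so base 7 is a Miller–Rabin witness that 493 is composite.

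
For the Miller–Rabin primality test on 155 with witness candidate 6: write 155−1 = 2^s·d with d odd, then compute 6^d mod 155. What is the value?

155 − 1 = 154 = 2^1 · 77, so d = 77.
6^1 ≡ 6 (mod 155)
6^2 ≡ 6^2 = 36 ≡ 36 (mod 155)
6^4 ≡ 36^2 = 1296 ≡ 56 (mod 155)
6^8 ≡ 56^2 = 3136 ≡ 36 (mod 155)
6^16 ≡ 36^2 = 1296 ≡ 56 (mod 155)
6^32 ≡ 56^2 = 3136 ≡ 36 (mod 155)
6^64 ≡ 36^2 = 1296 ≡ 56 (mod 155)
77 = 64 + 8 + 4 + 1 in binary powers of 2.
So 6^77 ≡ 56 · 36 · 56 · 6 ≡ 26 (mod 155).
Squaring chain: 26; never reaches −1, so base 6 is a Miller–Rabin witness that 155 is composite.

26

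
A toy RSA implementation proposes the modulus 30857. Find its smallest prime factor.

59

30857 is odd.
Digit sum 23, not divisible by 3.
Ends in 7: not divisible by 5.
7: 30857 = 7·4408 + 1
11: 30857 = 11·2805 + 2
13: 30857 = 13·2373 + 8
17: 30857 = 17·1815 + 2
19: 30857 = 19·1624 + 1
23: 30857 = 23·1341 + 14
29: 30857 = 29·1064 + 1
31: 30857 = 31·995 + 12
37: 30857 = 37·833 + 36
41: 30857 = 41·752 + 25
43: 30857 = 43·717 + 26
47: 30857 = 47·656 + 25
53: 30857 = 53·582 + 11
59: 30857 = 59·523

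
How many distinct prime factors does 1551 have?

1551 = 3 · 517
517 = 11 · 47
1551 = 3 · 11 · 47, which has 3 distinct prime factors.

3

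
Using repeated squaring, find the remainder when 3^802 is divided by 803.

284

3^1 ≡ 3 (mod 803)
3^2 ≡ 3^2 = 9 ≡ 9 (mod 803)
3^4 ≡ 9^2 = 81 ≡ 81 (mod 803)
3^8 ≡ 81^2 = 6561 ≡ 137 (mod 803)
3^16 ≡ 137^2 = 18769 ≡ 300 (mod 803)
3^32 ≡ 300^2 = 90000 ≡ 64 (mod 803)
3^64 ≡ 64^2 = 4096 ≡ 81 (mod 803)
3^128 ≡ 81^2 = 6561 ≡ 137 (mod 803)
3^256 ≡ 137^2 = 18769 ≡ 300 (mod 803)
3^512 ≡ 300^2 = 90000 ≡ 64 (mod 803)
802 = 512 + 256 + 32 + 2 in binary powers of 2.
So 3^802 ≡ 64 · 300 · 64 · 9 ≡ 284 (mod 803).
Since 284 ≠ 1, base 3 is a Fermat witness: 803 is composite.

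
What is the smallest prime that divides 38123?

38123 is odd.
Digit sum 17, not divisible by 3.
Ends in 3: not divisible by 5.
7: 38123 = 7·5446 + 1
11: 38123 = 11·3465 + 8
13: 38123 = 13·2932 + 7
17: 38123 = 17·2242 + 9
19: 38123 = 19·2006 + 9
23: 38123 = 23·1657 + 12
29: 38123 = 29·1314 + 17
31: 38123 = 31·1229 + 24
37: 38123 = 37·1030 + 13
41: 38123 = 41·929 + 34
43: 38123 = 43·886 + 25
47: 38123 = 47·811 + 6
53: 38123 = 53·719 + 16
59: 38123 = 59·646 + 9
61: 38123 = 61·624 + 59
67: 38123 = 67·569

67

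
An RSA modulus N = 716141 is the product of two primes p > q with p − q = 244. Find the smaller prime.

733

Since p = q + 244, we have 716141 = q(q + 244), so q² + 244q − 716141 = 0.
Discriminant: 244² + 4·716141 = 59536 + 2864564 = 2924100; √2924100 = 1710.
q = (−244 + 1710)/2 = 733, and p = q + 244 = 977.
Check: 733 · 977 = 716141.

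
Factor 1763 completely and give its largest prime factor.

1763 = 41 · 43
43 is prime.
So 1763 = 41 · 43; the largest prime factor is 43.

43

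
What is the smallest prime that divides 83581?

19

83581 is odd.
Digit sum 25, not divisible by 3.
Ends in 1: not divisible by 5.
7: 83581 = 7·11940 + 1
11: 83581 = 11·7598 + 3
13: 83581 = 13·6429 + 4
17: 83581 = 17·4916 + 9
19: 83581 = 19·4399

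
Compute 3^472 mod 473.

3^1 ≡ 3 (mod 473)
3^2 ≡ 3^2 = 9 ≡ 9 (mod 473)
3^4 ≡ 9^2 = 81 ≡ 81 (mod 473)
3^8 ≡ 81^2 = 6561 ≡ 412 (mod 473)
3^16 ≡ 412^2 = 169744 ≡ 410 (mod 473)
3^32 ≡ 410^2 = 168100 ≡ 185 (mod 473)
3^64 ≡ 185^2 = 34225 ≡ 169 (mod 473)
3^128 ≡ 169^2 = 28561 ≡ 181 (mod 473)
3^256 ≡ 181^2 = 32761 ≡ 124 (mod 473)
472 = 256 + 128 + 64 + 16 + 8 in binary powers of 2.
So 3^472 ≡ 124 · 181 · 169 · 410 · 412 ≡ 53 (mod 473).
Since 53 ≠ 1, base 3 is a Fermat witness: 473 is composite.

53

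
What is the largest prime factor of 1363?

47

1363 = 29 · 47
47 is prime.
So 1363 = 29 · 47; the largest prime factor is 47.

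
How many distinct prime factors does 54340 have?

5

54340 = 2^2 · 13585
13585 = 5 · 2717
2717 = 11 · 247
247 = 13 · 19
54340 = 2^2 · 5 · 11 · 13 · 19, which has 5 distinct prime factors.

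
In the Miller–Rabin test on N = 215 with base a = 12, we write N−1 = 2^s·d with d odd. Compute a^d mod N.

28

215 − 1 = 214 = 2^1 · 107, so d = 107.
12^1 ≡ 12 (mod 215)
12^2 ≡ 12^2 = 144 ≡ 144 (mod 215)
12^4 ≡ 144^2 = 20736 ≡ 96 (mod 215)
12^8 ≡ 96^2 = 9216 ≡ 186 (mod 215)
12^16 ≡ 186^2 = 34596 ≡ 196 (mod 215)
12^32 ≡ 196^2 = 38416 ≡ 146 (mod 215)
12^64 ≡ 146^2 = 21316 ≡ 31 (mod 215)
107 = 64 + 32 + 8 + 2 + 1 in binary powers of 2.
So 12^107 ≡ 31 · 146 · 186 · 144 · 12 ≡ 28 (mod 215).
Squaring chain: 28; never reaches −1, so base 12 is a Miller–Rabin witness that 215 is composite.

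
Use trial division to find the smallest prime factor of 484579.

484579 is odd.
Digit sum 37, not divisible by 3.
Ends in 9: not divisible by 5.
7: 484579 = 7·69225 + 4
11: 484579 = 11·44052 + 7
13: 484579 = 13·37275 + 4
17: 484579 = 17·28504 + 11
19: 484579 = 19·25504 + 3
23: 484579 = 23·21068 + 15
29: 484579 = 29·16709 + 18
31: 484579 = 31·15631 + 18
37: 484579 = 37·13096 + 27
41: 484579 = 41·11819

41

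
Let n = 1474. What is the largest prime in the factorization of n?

1474 = 2 · 737
737 = 11 · 67
67 is prime.
So 1474 = 2 · 11 · 67; the largest prime factor is 67.

67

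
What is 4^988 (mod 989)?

864

4^1 ≡ 4 (mod 989)
4^2 ≡ 4^2 = 16 ≡ 16 (mod 989)
4^4 ≡ 16^2 = 256 ≡ 256 (mod 989)
4^8 ≡ 256^2 = 65536 ≡ 262 (mod 989)
4^16 ≡ 262^2 = 68644 ≡ 403 (mod 989)
4^32 ≡ 403^2 = 162409 ≡ 213 (mod 989)
4^64 ≡ 213^2 = 45369 ≡ 864 (mod 989)
4^128 ≡ 864^2 = 746496 ≡ 790 (mod 989)
4^256 ≡ 790^2 = 624100 ≡ 41 (mod 989)
4^512 ≡ 41^2 = 1681 ≡ 692 (mod 989)
988 = 512 + 256 + 128 + 64 + 16 + 8 + 4 in binary powers of 2.
So 4^988 ≡ 692 · 41 · 790 · 864 · 403 · 262 · 256 ≡ 864 (mod 989).
Since 864 ≠ 1, base 4 is a Fermat witness: 989 is composite.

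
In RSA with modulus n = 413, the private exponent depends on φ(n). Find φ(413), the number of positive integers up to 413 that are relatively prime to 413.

Factor: 413 = 7 · 59.
φ(413) = (7−1) · (59−1) = 6 · 58 = 348.

348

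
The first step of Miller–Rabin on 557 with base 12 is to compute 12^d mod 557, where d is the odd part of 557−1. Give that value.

118

557 − 1 = 556 = 2^2 · 139, so d = 139.
12^1 ≡ 12 (mod 557)
12^2 ≡ 12^2 = 144 ≡ 144 (mod 557)
12^4 ≡ 144^2 = 20736 ≡ 127 (mod 557)
12^8 ≡ 127^2 = 16129 ≡ 533 (mod 557)
12^16 ≡ 533^2 = 284089 ≡ 19 (mod 557)
12^32 ≡ 19^2 = 361 ≡ 361 (mod 557)
12^64 ≡ 361^2 = 130321 ≡ 540 (mod 557)
12^128 ≡ 540^2 = 291600 ≡ 289 (mod 557)
139 = 128 + 8 + 2 + 1 in binary powers of 2.
So 12^139 ≡ 289 · 533 · 144 · 12 ≡ 118 (mod 557).
Squaring chain: 118 → 556; reaches −1, so base 12 does not prove 557 composite.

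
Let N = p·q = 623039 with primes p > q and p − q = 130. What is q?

727

Since p = q + 130, we have 623039 = q(q + 130), so q² + 130q − 623039 = 0.
Discriminant: 130² + 4·623039 = 16900 + 2492156 = 2509056; √2509056 = 1584.
q = (−130 + 1584)/2 = 727, and p = q + 130 = 857.
Check: 727 · 857 = 623039.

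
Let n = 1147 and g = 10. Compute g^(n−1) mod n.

10^1 ≡ 10 (mod 1147)
10^2 ≡ 10^2 = 100 ≡ 100 (mod 1147)
10^4 ≡ 100^2 = 10000 ≡ 824 (mod 1147)
10^8 ≡ 824^2 = 678976 ≡ 1099 (mod 1147)
10^16 ≡ 1099^2 = 1207801 ≡ 10 (mod 1147)
10^32 ≡ 10^2 = 100 ≡ 100 (mod 1147)
10^64 ≡ 100^2 = 10000 ≡ 824 (mod 1147)
10^128 ≡ 824^2 = 678976 ≡ 1099 (mod 1147)
10^256 ≡ 1099^2 = 1207801 ≡ 10 (mod 1147)
10^512 ≡ 10^2 = 100 ≡ 100 (mod 1147)
10^1024 ≡ 100^2 = 10000 ≡ 824 (mod 1147)
1146 = 1024 + 64 + 32 + 16 + 8 + 2 in binary powers of 2.
So 10^1146 ≡ 824 · 824 · 100 · 10 · 1099 · 100 ≡ 963 (mod 1147).
Since 963 ≠ 1, base 10 is a Fermat witness: 1147 is composite.

963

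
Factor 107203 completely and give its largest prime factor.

107203 = 23 · 4661
4661 = 59 · 79
79 is prime.
So 107203 = 23 · 59 · 79; the largest prime factor is 79.

79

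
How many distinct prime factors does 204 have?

3

204 = 2^2 · 51
51 = 3 · 17
204 = 2^2 · 3 · 17, which has 3 distinct prime factors.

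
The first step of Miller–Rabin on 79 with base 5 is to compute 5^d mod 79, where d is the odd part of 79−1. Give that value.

1

79 − 1 = 78 = 2^1 · 39, so d = 39.
5^1 ≡ 5 (mod 79)
5^2 ≡ 5^2 = 25 ≡ 25 (mod 79)
5^4 ≡ 25^2 = 625 ≡ 72 (mod 79)
5^8 ≡ 72^2 = 5184 ≡ 49 (mod 79)
5^16 ≡ 49^2 = 2401 ≡ 31 (mod 79)
5^32 ≡ 31^2 = 961 ≡ 13 (mod 79)
39 = 32 + 4 + 2 + 1 in binary powers of 2.
So 5^39 ≡ 13 · 72 · 25 · 5 ≡ 1 (mod 79).
Since 5^d ≡ 1 (mod 79), base 5 does not prove 79 composite.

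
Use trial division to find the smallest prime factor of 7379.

7379 is odd.
Digit sum 26, not divisible by 3.
Ends in 9: not divisible by 5.
7: 7379 = 7·1054 + 1
11: 7379 = 11·670 + 9
13: 7379 = 13·567 + 8
17: 7379 = 17·434 + 1
19: 7379 = 19·388 + 7
23: 7379 = 23·320 + 19
29: 7379 = 29·254 + 13
31: 7379 = 31·238 + 1
37: 7379 = 37·199 + 16
41: 7379 = 41·179 + 40
43: 7379 = 43·171 + 26
47: 7379 = 47·157

47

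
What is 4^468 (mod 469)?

344

4^1 ≡ 4 (mod 469)
4^2 ≡ 4^2 = 16 ≡ 16 (mod 469)
4^4 ≡ 16^2 = 256 ≡ 256 (mod 469)
4^8 ≡ 256^2 = 65536 ≡ 345 (mod 469)
4^16 ≡ 345^2 = 119025 ≡ 368 (mod 469)
4^32 ≡ 368^2 = 135424 ≡ 352 (mod 469)
4^64 ≡ 352^2 = 123904 ≡ 88 (mod 469)
4^128 ≡ 88^2 = 7744 ≡ 240 (mod 469)
4^256 ≡ 240^2 = 57600 ≡ 382 (mod 469)
468 = 256 + 128 + 64 + 16 + 4 in binary powers of 2.
So 4^468 ≡ 382 · 240 · 88 · 368 · 256 ≡ 344 (mod 469).
Since 344 ≠ 1, base 4 is a Fermat witness: 469 is composite.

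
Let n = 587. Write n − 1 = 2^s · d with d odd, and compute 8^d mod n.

586

587 − 1 = 586 = 2^1 · 293, so d = 293.
8^1 ≡ 8 (mod 587)
8^2 ≡ 8^2 = 64 ≡ 64 (mod 587)
8^4 ≡ 64^2 = 4096 ≡ 574 (mod 587)
8^8 ≡ 574^2 = 329476 ≡ 169 (mod 587)
8^16 ≡ 169^2 = 28561 ≡ 385 (mod 587)
8^32 ≡ 385^2 = 148225 ≡ 301 (mod 587)
8^64 ≡ 301^2 = 90601 ≡ 203 (mod 587)
8^128 ≡ 203^2 = 41209 ≡ 119 (mod 587)
8^256 ≡ 119^2 = 14161 ≡ 73 (mod 587)
293 = 256 + 32 + 4 + 1 in binary powers of 2.
So 8^293 ≡ 73 · 301 · 574 · 8 ≡ 586 (mod 587).
Since 8^d ≡ 586 (mod 587), base 8 does not prove 587 composite.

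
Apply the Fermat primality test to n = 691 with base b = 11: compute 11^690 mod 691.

11^1 ≡ 11 (mod 691)
11^2 ≡ 11^2 = 121 ≡ 121 (mod 691)
11^4 ≡ 121^2 = 14641 ≡ 130 (mod 691)
11^8 ≡ 130^2 = 16900 ≡ 316 (mod 691)
11^16 ≡ 316^2 = 99856 ≡ 352 (mod 691)
11^32 ≡ 352^2 = 123904 ≡ 215 (mod 691)
11^64 ≡ 215^2 = 46225 ≡ 619 (mod 691)
11^128 ≡ 619^2 = 383161 ≡ 347 (mod 691)
11^256 ≡ 347^2 = 120409 ≡ 175 (mod 691)
11^512 ≡ 175^2 = 30625 ≡ 221 (mod 691)
690 = 512 + 128 + 32 + 16 + 2 in binary powers of 2.
So 11^690 ≡ 221 · 347 · 215 · 352 · 121 ≡ 1 (mod 691).
Since the result is 1, base 11 gives no evidence that 691 is composite.

1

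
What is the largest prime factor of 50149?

50149 = 11 · 4559
4559 = 47 · 97
97 is prime.
So 50149 = 11 · 47 · 97; the largest prime factor is 97.

97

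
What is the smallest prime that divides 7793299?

61

7793299 is odd.
Digit sum 46, not divisible by 3.
Ends in 9: not divisible by 5.
7: 7793299 = 7·1113328 + 3
11: 7793299 = 11·708481 + 8
13: 7793299 = 13·599484 + 7
17: 7793299 = 17·458429 + 6
19: 7793299 = 19·410173 + 12
23: 7793299 = 23·338839 + 2
29: 7793299 = 29·268734 + 13
31: 7793299 = 31·251396 + 23
37: 7793299 = 37·210629 + 26
41: 7793299 = 41·190080 + 19
43: 7793299 = 43·181239 + 22
47: 7793299 = 47·165814 + 41
53: 7793299 = 53·147043 + 20
59: 7793299 = 59·132089 + 48
61: 7793299 = 61·127759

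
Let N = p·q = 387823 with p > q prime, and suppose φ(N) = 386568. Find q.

547

φ(n) = (p−1)(q−1) = n − (p+q) + 1, so p + q = 387823 − 386568 + 1 = 1256.
p and q are the roots of t² − 1256t + 387823 = 0.
Discriminant: 1256² − 4·387823 = 1577536 − 1551292 = 26244; √26244 = 162.
q = (1256 − 162)/2 = 547, p = (1256 + 162)/2 = 709.
Check: 547 · 709 = 387823.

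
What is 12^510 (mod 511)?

12^1 ≡ 12 (mod 511)
12^2 ≡ 12^2 = 144 ≡ 144 (mod 511)
12^4 ≡ 144^2 = 20736 ≡ 296 (mod 511)
12^8 ≡ 296^2 = 87616 ≡ 235 (mod 511)
12^16 ≡ 235^2 = 55225 ≡ 37 (mod 511)
12^32 ≡ 37^2 = 1369 ≡ 347 (mod 511)
12^64 ≡ 347^2 = 120409 ≡ 324 (mod 511)
12^128 ≡ 324^2 = 104976 ≡ 221 (mod 511)
12^256 ≡ 221^2 = 48841 ≡ 296 (mod 511)
510 = 256 + 128 + 64 + 32 + 16 + 8 + 4 + 2 in binary powers of 2.
So 12^510 ≡ 296 · 221 · 324 · 347 · 37 · 235 · 296 · 144 ≡ 211 (mod 511).
Since 211 ≠ 1, base 12 is a Fermat witness: 511 is composite.

211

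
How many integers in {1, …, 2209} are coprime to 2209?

2162

Factor: 2209 = 47^2.
φ(2209) = 47^1·(47−1) = 2162.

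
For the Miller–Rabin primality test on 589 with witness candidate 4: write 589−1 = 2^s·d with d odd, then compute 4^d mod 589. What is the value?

140

589 − 1 = 588 = 2^2 · 147, so d = 147.
4^1 ≡ 4 (mod 589)
4^2 ≡ 4^2 = 16 ≡ 16 (mod 589)
4^4 ≡ 16^2 = 256 ≡ 256 (mod 589)
4^8 ≡ 256^2 = 65536 ≡ 157 (mod 589)
4^16 ≡ 157^2 = 24649 ≡ 500 (mod 589)
4^32 ≡ 500^2 = 250000 ≡ 264 (mod 589)
4^64 ≡ 264^2 = 69696 ≡ 194 (mod 589)
4^128 ≡ 194^2 = 37636 ≡ 529 (mod 589)
147 = 128 + 16 + 2 + 1 in binary powers of 2.
So 4^147 ≡ 529 · 500 · 16 · 4 ≡ 140 (mod 589).
Squaring chain: 140 → 163; never reaches −1, so base 4 is a Miller–Rabin witness that 589 is composite.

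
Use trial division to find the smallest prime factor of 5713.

5713 is odd.
Digit sum 16, not divisible by 3.
Ends in 3: not divisible by 5.
7: 5713 = 7·816 + 1
11: 5713 = 11·519 + 4
13: 5713 = 13·439 + 6
17: 5713 = 17·336 + 1
19: 5713 = 19·300 + 13
23: 5713 = 23·248 + 9
29: 5713 = 29·197

29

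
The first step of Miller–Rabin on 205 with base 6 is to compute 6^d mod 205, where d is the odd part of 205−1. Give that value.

151

205 − 1 = 204 = 2^2 · 51, so d = 51.
6^1 ≡ 6 (mod 205)
6^2 ≡ 6^2 = 36 ≡ 36 (mod 205)
6^4 ≡ 36^2 = 1296 ≡ 66 (mod 205)
6^8 ≡ 66^2 = 4356 ≡ 51 (mod 205)
6^16 ≡ 51^2 = 2601 ≡ 141 (mod 205)
6^32 ≡ 141^2 = 19881 ≡ 201 (mod 205)
51 = 32 + 16 + 2 + 1 in binary powers of 2.
So 6^51 ≡ 201 · 141 · 36 · 6 ≡ 151 (mod 205).
Squaring chain: 151 → 46; never reaches −1, so base 6 is a Miller–Rabin witness that 205 is composite.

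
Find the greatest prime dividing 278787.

73

278787 = 3 · 92929
92929 = 19 · 4891
4891 = 67 · 73
73 is prime.
So 278787 = 3 · 19 · 67 · 73; the largest prime factor is 73.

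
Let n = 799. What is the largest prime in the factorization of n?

47

799 = 17 · 47
47 is prime.
So 799 = 17 · 47; the largest prime factor is 47.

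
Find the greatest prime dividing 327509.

327509 = 7 · 46787
46787 = 13 · 3599
3599 = 59 · 61
61 is prime.
So 327509 = 7 · 13 · 59 · 61; the largest prime factor is 61.

61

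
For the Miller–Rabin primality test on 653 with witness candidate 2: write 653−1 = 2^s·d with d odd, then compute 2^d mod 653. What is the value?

149

653 − 1 = 652 = 2^2 · 163, so d = 163.
2^1 ≡ 2 (mod 653)
2^2 ≡ 2^2 = 4 ≡ 4 (mod 653)
2^4 ≡ 4^2 = 16 ≡ 16 (mod 653)
2^8 ≡ 16^2 = 256 ≡ 256 (mod 653)
2^16 ≡ 256^2 = 65536 ≡ 236 (mod 653)
2^32 ≡ 236^2 = 55696 ≡ 191 (mod 653)
2^64 ≡ 191^2 = 36481 ≡ 566 (mod 653)
2^128 ≡ 566^2 = 320356 ≡ 386 (mod 653)
163 = 128 + 32 + 2 + 1 in binary powers of 2.
So 2^163 ≡ 386 · 191 · 4 · 2 ≡ 149 (mod 653).
Squaring chain: 149 → 652; reaches −1, so base 2 does not prove 653 composite.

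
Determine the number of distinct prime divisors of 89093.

89093 = 41^2 · 53
89093 = 41^2 · 53, which has 2 distinct prime factors.

2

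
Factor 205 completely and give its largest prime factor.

205 = 5 · 41
41 is prime.
So 205 = 5 · 41; the largest prime factor is 41.

41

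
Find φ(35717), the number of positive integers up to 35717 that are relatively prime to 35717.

Factor: 35717 = 11 · 17 · 191.
φ(35717) = (11−1) · (17−1) · (191−1) = 10 · 16 · 190 = 30400.

30400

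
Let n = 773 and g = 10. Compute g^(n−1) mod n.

10^1 ≡ 10 (mod 773)
10^2 ≡ 10^2 = 100 ≡ 100 (mod 773)
10^4 ≡ 100^2 = 10000 ≡ 724 (mod 773)
10^8 ≡ 724^2 = 524176 ≡ 82 (mod 773)
10^16 ≡ 82^2 = 6724 ≡ 540 (mod 773)
10^32 ≡ 540^2 = 291600 ≡ 179 (mod 773)
10^64 ≡ 179^2 = 32041 ≡ 348 (mod 773)
10^128 ≡ 348^2 = 121104 ≡ 516 (mod 773)
10^256 ≡ 516^2 = 266256 ≡ 344 (mod 773)
10^512 ≡ 344^2 = 118336 ≡ 67 (mod 773)
772 = 512 + 256 + 4 in binary powers of 2.
So 10^772 ≡ 67 · 344 · 724 ≡ 1 (mod 773).
Since the result is 1, base 10 gives no evidence that 773 is composite.

1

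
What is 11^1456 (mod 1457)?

11^1 ≡ 11 (mod 1457)
11^2 ≡ 11^2 = 121 ≡ 121 (mod 1457)
11^4 ≡ 121^2 = 14641 ≡ 71 (mod 1457)
11^8 ≡ 71^2 = 5041 ≡ 670 (mod 1457)
11^16 ≡ 670^2 = 448900 ≡ 144 (mod 1457)
11^32 ≡ 144^2 = 20736 ≡ 338 (mod 1457)
11^64 ≡ 338^2 = 114244 ≡ 598 (mod 1457)
11^128 ≡ 598^2 = 357604 ≡ 639 (mod 1457)
11^256 ≡ 639^2 = 408321 ≡ 361 (mod 1457)
11^512 ≡ 361^2 = 130321 ≡ 648 (mod 1457)
11^1024 ≡ 648^2 = 419904 ≡ 288 (mod 1457)
1456 = 1024 + 256 + 128 + 32 + 16 in binary powers of 2.
So 11^1456 ≡ 288 · 361 · 639 · 338 · 144 ≡ 392 (mod 1457).
Since 392 ≠ 1, base 11 is a Fermat witness: 1457 is composite.

392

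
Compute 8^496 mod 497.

225

8^1 ≡ 8 (mod 497)
8^2 ≡ 8^2 = 64 ≡ 64 (mod 497)
8^4 ≡ 64^2 = 4096 ≡ 120 (mod 497)
8^8 ≡ 120^2 = 14400 ≡ 484 (mod 497)
8^16 ≡ 484^2 = 234256 ≡ 169 (mod 497)
8^32 ≡ 169^2 = 28561 ≡ 232 (mod 497)
8^64 ≡ 232^2 = 53824 ≡ 148 (mod 497)
8^128 ≡ 148^2 = 21904 ≡ 36 (mod 497)
8^256 ≡ 36^2 = 1296 ≡ 302 (mod 497)
496 = 256 + 128 + 64 + 32 + 16 in binary powers of 2.
So 8^496 ≡ 302 · 36 · 148 · 232 · 169 ≡ 225 (mod 497).
Since 225 ≠ 1, base 8 is a Fermat witness: 497 is composite.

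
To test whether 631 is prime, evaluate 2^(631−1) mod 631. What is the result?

2^1 ≡ 2 (mod 631)
2^2 ≡ 2^2 = 4 ≡ 4 (mod 631)
2^4 ≡ 4^2 = 16 ≡ 16 (mod 631)
2^8 ≡ 16^2 = 256 ≡ 256 (mod 631)
2^16 ≡ 256^2 = 65536 ≡ 543 (mod 631)
2^32 ≡ 543^2 = 294849 ≡ 172 (mod 631)
2^64 ≡ 172^2 = 29584 ≡ 558 (mod 631)
2^128 ≡ 558^2 = 311364 ≡ 281 (mod 631)
2^256 ≡ 281^2 = 78961 ≡ 86 (mod 631)
2^512 ≡ 86^2 = 7396 ≡ 455 (mod 631)
630 = 512 + 64 + 32 + 16 + 4 + 2 in binary powers of 2.
So 2^630 ≡ 455 · 558 · 172 · 543 · 16 · 4 ≡ 1 (mod 631).
Since the result is 1, base 2 gives no evidence that 631 is composite.

1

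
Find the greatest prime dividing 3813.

3813 = 3 · 1271
1271 = 31 · 41
41 is prime.
So 3813 = 3 · 31 · 41; the largest prime factor is 41.

41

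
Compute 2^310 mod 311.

1

2^1 ≡ 2 (mod 311)
2^2 ≡ 2^2 = 4 ≡ 4 (mod 311)
2^4 ≡ 4^2 = 16 ≡ 16 (mod 311)
2^8 ≡ 16^2 = 256 ≡ 256 (mod 311)
2^16 ≡ 256^2 = 65536 ≡ 226 (mod 311)
2^32 ≡ 226^2 = 51076 ≡ 72 (mod 311)
2^64 ≡ 72^2 = 5184 ≡ 208 (mod 311)
2^128 ≡ 208^2 = 43264 ≡ 35 (mod 311)
2^256 ≡ 35^2 = 1225 ≡ 292 (mod 311)
310 = 256 + 32 + 16 + 4 + 2 in binary powers of 2.
So 2^310 ≡ 292 · 72 · 226 · 16 · 4 ≡ 1 (mod 311).
Since the result is 1, base 2 gives no evidence that 311 is composite.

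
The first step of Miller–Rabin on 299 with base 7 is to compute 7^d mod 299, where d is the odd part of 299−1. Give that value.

299 − 1 = 298 = 2^1 · 149, so d = 149.
7^1 ≡ 7 (mod 299)
7^2 ≡ 7^2 = 49 ≡ 49 (mod 299)
7^4 ≡ 49^2 = 2401 ≡ 9 (mod 299)
7^8 ≡ 9^2 = 81 ≡ 81 (mod 299)
7^16 ≡ 81^2 = 6561 ≡ 282 (mod 299)
7^32 ≡ 282^2 = 79524 ≡ 289 (mod 299)
7^64 ≡ 289^2 = 83521 ≡ 100 (mod 299)
7^128 ≡ 100^2 = 10000 ≡ 133 (mod 299)
149 = 128 + 16 + 4 + 1 in binary powers of 2.
So 7^149 ≡ 133 · 282 · 9 · 7 ≡ 180 (mod 299).
Squaring chain: 180; never reaches −1, so base 7 is a Miller–Rabin witness that 299 is composite.

180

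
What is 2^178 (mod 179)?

1

2^1 ≡ 2 (mod 179)
2^2 ≡ 2^2 = 4 ≡ 4 (mod 179)
2^4 ≡ 4^2 = 16 ≡ 16 (mod 179)
2^8 ≡ 16^2 = 256 ≡ 77 (mod 179)
2^16 ≡ 77^2 = 5929 ≡ 22 (mod 179)
2^32 ≡ 22^2 = 484 ≡ 126 (mod 179)
2^64 ≡ 126^2 = 15876 ≡ 124 (mod 179)
2^128 ≡ 124^2 = 15376 ≡ 161 (mod 179)
178 = 128 + 32 + 16 + 2 in binary powers of 2.
So 2^178 ≡ 161 · 126 · 22 · 4 ≡ 1 (mod 179).
Since the result is 1, base 2 gives no evidence that 179 is composite.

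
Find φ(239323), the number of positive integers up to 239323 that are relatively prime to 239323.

202920

Factor: 239323 = 7 · 179 · 191.
φ(239323) = (7−1) · (179−1) · (191−1) = 6 · 178 · 190 = 202920.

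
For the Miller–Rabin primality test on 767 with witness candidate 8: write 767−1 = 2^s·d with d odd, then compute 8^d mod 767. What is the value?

642

767 − 1 = 766 = 2^1 · 383, so d = 383.
8^1 ≡ 8 (mod 767)
8^2 ≡ 8^2 = 64 ≡ 64 (mod 767)
8^4 ≡ 64^2 = 4096 ≡ 261 (mod 767)
8^8 ≡ 261^2 = 68121 ≡ 625 (mod 767)
8^16 ≡ 625^2 = 390625 ≡ 222 (mod 767)
8^32 ≡ 222^2 = 49284 ≡ 196 (mod 767)
8^64 ≡ 196^2 = 38416 ≡ 66 (mod 767)
8^128 ≡ 66^2 = 4356 ≡ 521 (mod 767)
8^256 ≡ 521^2 = 271441 ≡ 690 (mod 767)
383 = 256 + 64 + 32 + 16 + 8 + 4 + 2 + 1 in binary powers of 2.
So 8^383 ≡ 690 · 66 · 196 · 222 · 625 · 261 · 64 · 8 ≡ 642 (mod 767).
Squaring chain: 642; never reaches −1, so base 8 is a Miller–Rabin witness that 767 is composite.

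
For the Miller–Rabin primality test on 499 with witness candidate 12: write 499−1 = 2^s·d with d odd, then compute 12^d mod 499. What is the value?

498

499 − 1 = 498 = 2^1 · 249, so d = 249.
12^1 ≡ 12 (mod 499)
12^2 ≡ 12^2 = 144 ≡ 144 (mod 499)
12^4 ≡ 144^2 = 20736 ≡ 277 (mod 499)
12^8 ≡ 277^2 = 76729 ≡ 382 (mod 499)
12^16 ≡ 382^2 = 145924 ≡ 216 (mod 499)
12^32 ≡ 216^2 = 46656 ≡ 249 (mod 499)
12^64 ≡ 249^2 = 62001 ≡ 125 (mod 499)
12^128 ≡ 125^2 = 15625 ≡ 156 (mod 499)
249 = 128 + 64 + 32 + 16 + 8 + 1 in binary powers of 2.
So 12^249 ≡ 156 · 125 · 249 · 216 · 382 · 12 ≡ 498 (mod 499).
Since 12^d ≡ 498 (mod 499), base 12 does not prove 499 composite.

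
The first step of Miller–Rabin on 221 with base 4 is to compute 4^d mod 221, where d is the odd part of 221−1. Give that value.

221 − 1 = 220 = 2^2 · 55, so d = 55.
4^1 ≡ 4 (mod 221)
4^2 ≡ 4^2 = 16 ≡ 16 (mod 221)
4^4 ≡ 16^2 = 256 ≡ 35 (mod 221)
4^8 ≡ 35^2 = 1225 ≡ 120 (mod 221)
4^16 ≡ 120^2 = 14400 ≡ 35 (mod 221)
4^32 ≡ 35^2 = 1225 ≡ 120 (mod 221)
55 = 32 + 16 + 4 + 2 + 1 in binary powers of 2.
So 4^55 ≡ 120 · 35 · 35 · 16 · 4 ≡ 30 (mod 221).
Squaring chain: 30 → 16; never reaches −1, so base 4 is a Miller–Rabin witness that 221 is composite.

30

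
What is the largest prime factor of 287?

41

287 = 7 · 41
41 is prime.
So 287 = 7 · 41; the largest prime factor is 41.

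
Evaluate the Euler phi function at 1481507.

1438560

Factor: 1481507 = 61 · 149 · 163.
φ(1481507) = (61−1) · (149−1) · (163−1) = 60 · 148 · 162 = 1438560.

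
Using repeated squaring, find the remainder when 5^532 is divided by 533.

508

5^1 ≡ 5 (mod 533)
5^2 ≡ 5^2 = 25 ≡ 25 (mod 533)
5^4 ≡ 25^2 = 625 ≡ 92 (mod 533)
5^8 ≡ 92^2 = 8464 ≡ 469 (mod 533)
5^16 ≡ 469^2 = 219961 ≡ 365 (mod 533)
5^32 ≡ 365^2 = 133225 ≡ 508 (mod 533)
5^64 ≡ 508^2 = 258064 ≡ 92 (mod 533)
5^128 ≡ 92^2 = 8464 ≡ 469 (mod 533)
5^256 ≡ 469^2 = 219961 ≡ 365 (mod 533)
5^512 ≡ 365^2 = 133225 ≡ 508 (mod 533)
532 = 512 + 16 + 4 in binary powers of 2.
So 5^532 ≡ 508 · 365 · 92 ≡ 508 (mod 533).
Since 508 ≠ 1, base 5 is a Fermat witness: 533 is composite.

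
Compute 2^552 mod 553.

64

2^1 ≡ 2 (mod 553)
2^2 ≡ 2^2 = 4 ≡ 4 (mod 553)
2^4 ≡ 4^2 = 16 ≡ 16 (mod 553)
2^8 ≡ 16^2 = 256 ≡ 256 (mod 553)
2^16 ≡ 256^2 = 65536 ≡ 282 (mod 553)
2^32 ≡ 282^2 = 79524 ≡ 445 (mod 553)
2^64 ≡ 445^2 = 198025 ≡ 51 (mod 553)
2^128 ≡ 51^2 = 2601 ≡ 389 (mod 553)
2^256 ≡ 389^2 = 151321 ≡ 352 (mod 553)
2^512 ≡ 352^2 = 123904 ≡ 32 (mod 553)
552 = 512 + 32 + 8 in binary powers of 2.
So 2^552 ≡ 32 · 445 · 256 ≡ 64 (mod 553).
Since 64 ≠ 1, base 2 is a Fermat witness: 553 is composite.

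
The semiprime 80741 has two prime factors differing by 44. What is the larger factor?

Since p = q + 44, we have 80741 = q(q + 44), so q² + 44q − 80741 = 0.
Discriminant: 44² + 4·80741 = 1936 + 322964 = 324900; √324900 = 570.
q = (−44 + 570)/2 = 263, and p = q + 44 = 307.
Check: 263 · 307 = 80741.

307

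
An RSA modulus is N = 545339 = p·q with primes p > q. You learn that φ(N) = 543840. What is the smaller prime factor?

619

φ(n) = (p−1)(q−1) = n − (p+q) + 1, so p + q = 545339 − 543840 + 1 = 1500.
p and q are the roots of t² − 1500t + 545339 = 0.
Discriminant: 1500² − 4·545339 = 2250000 − 2181356 = 68644; √68644 = 262.
q = (1500 − 262)/2 = 619, p = (1500 + 262)/2 = 881.
Check: 619 · 881 = 545339.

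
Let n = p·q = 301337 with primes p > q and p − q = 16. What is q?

Since p = q + 16, we have 301337 = q(q + 16), so q² + 16q − 301337 = 0.
Discriminant: 16² + 4·301337 = 256 + 1205348 = 1205604; √1205604 = 1098.
q = (−16 + 1098)/2 = 541, and p = q + 16 = 557.
Check: 541 · 557 = 301337.

541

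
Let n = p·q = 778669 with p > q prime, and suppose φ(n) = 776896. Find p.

977

φ(n) = (p−1)(q−1) = n − (p+q) + 1, so p + q = 778669 − 776896 + 1 = 1774.
p and q are the roots of t² − 1774t + 778669 = 0.
Discriminant: 1774² − 4·778669 = 3147076 − 3114676 = 32400; √32400 = 180.
q = (1774 − 180)/2 = 797, p = (1774 + 180)/2 = 977.
Check: 797 · 977 = 778669.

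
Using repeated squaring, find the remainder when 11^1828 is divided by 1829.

11^1 ≡ 11 (mod 1829)
11^2 ≡ 11^2 = 121 ≡ 121 (mod 1829)
11^4 ≡ 121^2 = 14641 ≡ 9 (mod 1829)
11^8 ≡ 9^2 = 81 ≡ 81 (mod 1829)
11^16 ≡ 81^2 = 6561 ≡ 1074 (mod 1829)
11^32 ≡ 1074^2 = 1153476 ≡ 1206 (mod 1829)
11^64 ≡ 1206^2 = 1454436 ≡ 381 (mod 1829)
11^128 ≡ 381^2 = 145161 ≡ 670 (mod 1829)
11^256 ≡ 670^2 = 448900 ≡ 795 (mod 1829)
11^512 ≡ 795^2 = 632025 ≡ 1020 (mod 1829)
11^1024 ≡ 1020^2 = 1040400 ≡ 1528 (mod 1829)
1828 = 1024 + 512 + 256 + 32 + 4 in binary powers of 2.
So 11^1828 ≡ 1528 · 1020 · 795 · 1206 · 9 ≡ 1405 (mod 1829).
Since 1405 ≠ 1, base 11 is a Fermat witness: 1829 is composite.

1405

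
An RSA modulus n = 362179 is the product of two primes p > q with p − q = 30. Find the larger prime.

Since p = q + 30, we have 362179 = q(q + 30), so q² + 30q − 362179 = 0.
Discriminant: 30² + 4·362179 = 900 + 1448716 = 1449616; √1449616 = 1204.
q = (−30 + 1204)/2 = 587, and p = q + 30 = 617.
Check: 587 · 617 = 362179.

617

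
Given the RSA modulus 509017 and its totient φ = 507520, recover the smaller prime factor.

φ(n) = (p−1)(q−1) = n − (p+q) + 1, so p + q = 509017 − 507520 + 1 = 1498.
p and q are the roots of t² − 1498t + 509017 = 0.
Discriminant: 1498² − 4·509017 = 2244004 − 2036068 = 207936; √207936 = 456.
q = (1498 − 456)/2 = 521, p = (1498 + 456)/2 = 977.
Check: 521 · 977 = 509017.

521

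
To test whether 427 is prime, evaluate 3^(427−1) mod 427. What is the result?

3^1 ≡ 3 (mod 427)
3^2 ≡ 3^2 = 9 ≡ 9 (mod 427)
3^4 ≡ 9^2 = 81 ≡ 81 (mod 427)
3^8 ≡ 81^2 = 6561 ≡ 156 (mod 427)
3^16 ≡ 156^2 = 24336 ≡ 424 (mod 427)
3^32 ≡ 424^2 = 179776 ≡ 9 (mod 427)
3^64 ≡ 9^2 = 81 ≡ 81 (mod 427)
3^128 ≡ 81^2 = 6561 ≡ 156 (mod 427)
3^256 ≡ 156^2 = 24336 ≡ 424 (mod 427)
426 = 256 + 128 + 32 + 8 + 2 in binary powers of 2.
So 3^426 ≡ 424 · 156 · 9 · 156 · 9 ≡ 302 (mod 427).
Since 302 ≠ 1, base 3 is a Fermat witness: 427 is composite.

302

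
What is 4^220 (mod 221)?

35

4^1 ≡ 4 (mod 221)
4^2 ≡ 4^2 = 16 ≡ 16 (mod 221)
4^4 ≡ 16^2 = 256 ≡ 35 (mod 221)
4^8 ≡ 35^2 = 1225 ≡ 120 (mod 221)
4^16 ≡ 120^2 = 14400 ≡ 35 (mod 221)
4^32 ≡ 35^2 = 1225 ≡ 120 (mod 221)
4^64 ≡ 120^2 = 14400 ≡ 35 (mod 221)
4^128 ≡ 35^2 = 1225 ≡ 120 (mod 221)
220 = 128 + 64 + 16 + 8 + 4 in binary powers of 2.
So 4^220 ≡ 120 · 35 · 35 · 120 · 35 ≡ 35 (mod 221).
Since 35 ≠ 1, base 4 is a Fermat witness: 221 is composite.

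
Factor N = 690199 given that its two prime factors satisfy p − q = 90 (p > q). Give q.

787

Since p = q + 90, we have 690199 = q(q + 90), so q² + 90q − 690199 = 0.
Discriminant: 90² + 4·690199 = 8100 + 2760796 = 2768896; √2768896 = 1664.
q = (−90 + 1664)/2 = 787, and p = q + 90 = 877.
Check: 787 · 877 = 690199.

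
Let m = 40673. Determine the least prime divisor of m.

89

40673 is odd.
Digit sum 20, not divisible by 3.
Ends in 3: not divisible by 5.
7: 40673 = 7·5810 + 3
11: 40673 = 11·3697 + 6
13: 40673 = 13·3128 + 9
17: 40673 = 17·2392 + 9
19: 40673 = 19·2140 + 13
23: 40673 = 23·1768 + 9
29: 40673 = 29·1402 + 15
31: 40673 = 31·1312 + 1
37: 40673 = 37·1099 + 10
41: 40673 = 41·992 + 1
43: 40673 = 43·945 + 38
47: 40673 = 47·865 + 18
53: 40673 = 53·767 + 22
59: 40673 = 59·689 + 22
61: 40673 = 61·666 + 47
67: 40673 = 67·607 + 4
71: 40673 = 71·572 + 61
73: 40673 = 73·557 + 12
79: 40673 = 79·514 + 67
83: 40673 = 83·490 + 3
89: 40673 = 89·457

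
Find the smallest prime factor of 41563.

89

41563 is odd.
Digit sum 19, not divisible by 3.
Ends in 3: not divisible by 5.
7: 41563 = 7·5937 + 4
11: 41563 = 11·3778 + 5
13: 41563 = 13·3197 + 2
17: 41563 = 17·2444 + 15
19: 41563 = 19·2187 + 10
23: 41563 = 23·1807 + 2
29: 41563 = 29·1433 + 6
31: 41563 = 31·1340 + 23
37: 41563 = 37·1123 + 12
41: 41563 = 41·1013 + 30
43: 41563 = 43·966 + 25
47: 41563 = 47·884 + 15
53: 41563 = 53·784 + 11
59: 41563 = 59·704 + 27
61: 41563 = 61·681 + 22
67: 41563 = 67·620 + 23
71: 41563 = 71·585 + 28
73: 41563 = 73·569 + 26
79: 41563 = 79·526 + 9
83: 41563 = 83·500 + 63
89: 41563 = 89·467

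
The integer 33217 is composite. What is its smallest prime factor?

59

33217 is odd.
Digit sum 16, not divisible by 3.
Ends in 7: not divisible by 5.
7: 33217 = 7·4745 + 2
11: 33217 = 11·3019 + 8
13: 33217 = 13·2555 + 2
17: 33217 = 17·1953 + 16
19: 33217 = 19·1748 + 5
23: 33217 = 23·1444 + 5
29: 33217 = 29·1145 + 12
31: 33217 = 31·1071 + 16
37: 33217 = 37·897 + 28
41: 33217 = 41·810 + 7
43: 33217 = 43·772 + 21
47: 33217 = 47·706 + 35
53: 33217 = 53·626 + 39
59: 33217 = 59·563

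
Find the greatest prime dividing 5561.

5561 = 67 · 83
83 is prime.
So 5561 = 67 · 83; the largest prime factor is 83.

83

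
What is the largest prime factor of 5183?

5183 = 71 · 73
73 is prime.
So 5183 = 71 · 73; the largest prime factor is 73.

73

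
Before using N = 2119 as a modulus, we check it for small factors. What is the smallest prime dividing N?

2119 is odd.
Digit sum 13, not divisible by 3.
Ends in 9: not divisible by 5.
7: 2119 = 7·302 + 5
11: 2119 = 11·192 + 7
13: 2119 = 13·163

13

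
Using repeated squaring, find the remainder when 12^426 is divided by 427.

12^1 ≡ 12 (mod 427)
12^2 ≡ 12^2 = 144 ≡ 144 (mod 427)
12^4 ≡ 144^2 = 20736 ≡ 240 (mod 427)
12^8 ≡ 240^2 = 57600 ≡ 382 (mod 427)
12^16 ≡ 382^2 = 145924 ≡ 317 (mod 427)
12^32 ≡ 317^2 = 100489 ≡ 144 (mod 427)
12^64 ≡ 144^2 = 20736 ≡ 240 (mod 427)
12^128 ≡ 240^2 = 57600 ≡ 382 (mod 427)
12^256 ≡ 382^2 = 145924 ≡ 317 (mod 427)
426 = 256 + 128 + 32 + 8 + 2 in binary powers of 2.
So 12^426 ≡ 317 · 382 · 144 · 382 · 144 ≡ 400 (mod 427).
Since 400 ≠ 1, base 12 is a Fermat witness: 427 is composite.

400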